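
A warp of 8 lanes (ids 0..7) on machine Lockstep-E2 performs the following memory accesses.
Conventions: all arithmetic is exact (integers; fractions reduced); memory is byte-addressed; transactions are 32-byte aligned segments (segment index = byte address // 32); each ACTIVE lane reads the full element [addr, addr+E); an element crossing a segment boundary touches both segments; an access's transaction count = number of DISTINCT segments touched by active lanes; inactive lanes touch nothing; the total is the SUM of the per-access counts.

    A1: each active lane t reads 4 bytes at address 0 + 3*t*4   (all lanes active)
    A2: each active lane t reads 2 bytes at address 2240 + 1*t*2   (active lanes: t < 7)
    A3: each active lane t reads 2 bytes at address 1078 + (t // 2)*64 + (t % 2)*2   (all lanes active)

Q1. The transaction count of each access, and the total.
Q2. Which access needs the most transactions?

A1: 3 transactions
A2: 1 transaction
A3: 4 transactions

Answer: 3,1,4; total 8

Answer: A3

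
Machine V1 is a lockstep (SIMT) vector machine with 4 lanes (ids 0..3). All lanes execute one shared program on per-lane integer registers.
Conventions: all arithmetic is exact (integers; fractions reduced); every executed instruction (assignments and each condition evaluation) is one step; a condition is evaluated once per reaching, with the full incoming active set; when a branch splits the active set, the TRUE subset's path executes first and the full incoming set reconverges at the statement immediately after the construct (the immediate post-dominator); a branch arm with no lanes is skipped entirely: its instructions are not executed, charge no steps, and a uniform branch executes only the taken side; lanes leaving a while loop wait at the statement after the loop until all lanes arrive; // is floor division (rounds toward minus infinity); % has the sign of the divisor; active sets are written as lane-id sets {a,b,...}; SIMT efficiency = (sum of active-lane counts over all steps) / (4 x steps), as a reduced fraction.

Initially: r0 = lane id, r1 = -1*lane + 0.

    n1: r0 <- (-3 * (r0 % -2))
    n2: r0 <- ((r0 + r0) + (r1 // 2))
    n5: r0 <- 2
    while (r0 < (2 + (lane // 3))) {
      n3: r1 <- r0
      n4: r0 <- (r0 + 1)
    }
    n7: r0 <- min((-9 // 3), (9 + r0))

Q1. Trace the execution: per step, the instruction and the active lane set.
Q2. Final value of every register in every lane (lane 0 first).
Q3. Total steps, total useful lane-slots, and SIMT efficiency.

step 0: r0 <- (-3 * (r0 % -2))       {0,1,2,3}
step 1: r0 <- ((r0 + r0) + (r1 // 2)) {0,1,2,3}
step 2: r0 <- 2                      {0,1,2,3}
step 3: eval (r0 < (2 + (lane // 3))) {0,1,2,3}
step 4: r1 <- r0                     {3}
step 5: r0 <- (r0 + 1)               {3}
step 6: eval (r0 < (2 + (lane // 3))) {3}
step 7: r0 <- min((-9 // 3), (9 + r0)) {0,1,2,3}

Answer: 8 steps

r0: -3,-3,-3,-3
r1: 0,-1,-2,2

steps = 8; useful = 23; efficiency = 23/32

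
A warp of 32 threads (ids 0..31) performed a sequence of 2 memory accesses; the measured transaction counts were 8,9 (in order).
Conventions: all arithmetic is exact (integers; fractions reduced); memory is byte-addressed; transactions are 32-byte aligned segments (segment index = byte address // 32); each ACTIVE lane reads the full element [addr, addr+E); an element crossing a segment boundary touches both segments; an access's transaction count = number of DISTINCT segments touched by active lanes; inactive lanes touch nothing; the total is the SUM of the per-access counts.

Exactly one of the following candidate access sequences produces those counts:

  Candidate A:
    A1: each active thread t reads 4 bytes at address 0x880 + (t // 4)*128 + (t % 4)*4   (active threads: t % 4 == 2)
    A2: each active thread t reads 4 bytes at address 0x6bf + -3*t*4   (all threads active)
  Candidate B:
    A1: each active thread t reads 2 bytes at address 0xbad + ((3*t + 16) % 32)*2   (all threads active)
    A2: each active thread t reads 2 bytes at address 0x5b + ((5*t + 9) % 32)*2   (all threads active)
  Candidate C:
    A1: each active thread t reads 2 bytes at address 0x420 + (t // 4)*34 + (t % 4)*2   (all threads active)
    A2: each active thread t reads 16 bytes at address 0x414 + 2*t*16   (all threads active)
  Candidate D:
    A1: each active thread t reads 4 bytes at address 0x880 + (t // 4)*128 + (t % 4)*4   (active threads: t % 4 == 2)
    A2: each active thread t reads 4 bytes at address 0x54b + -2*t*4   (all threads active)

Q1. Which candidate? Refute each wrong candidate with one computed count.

A: A2 gives 13 transactions, not 9
B: A1 gives 3 transactions, not 8
C: A2 gives 33 transactions, not 9
D: all counts match (8,9)

Answer: D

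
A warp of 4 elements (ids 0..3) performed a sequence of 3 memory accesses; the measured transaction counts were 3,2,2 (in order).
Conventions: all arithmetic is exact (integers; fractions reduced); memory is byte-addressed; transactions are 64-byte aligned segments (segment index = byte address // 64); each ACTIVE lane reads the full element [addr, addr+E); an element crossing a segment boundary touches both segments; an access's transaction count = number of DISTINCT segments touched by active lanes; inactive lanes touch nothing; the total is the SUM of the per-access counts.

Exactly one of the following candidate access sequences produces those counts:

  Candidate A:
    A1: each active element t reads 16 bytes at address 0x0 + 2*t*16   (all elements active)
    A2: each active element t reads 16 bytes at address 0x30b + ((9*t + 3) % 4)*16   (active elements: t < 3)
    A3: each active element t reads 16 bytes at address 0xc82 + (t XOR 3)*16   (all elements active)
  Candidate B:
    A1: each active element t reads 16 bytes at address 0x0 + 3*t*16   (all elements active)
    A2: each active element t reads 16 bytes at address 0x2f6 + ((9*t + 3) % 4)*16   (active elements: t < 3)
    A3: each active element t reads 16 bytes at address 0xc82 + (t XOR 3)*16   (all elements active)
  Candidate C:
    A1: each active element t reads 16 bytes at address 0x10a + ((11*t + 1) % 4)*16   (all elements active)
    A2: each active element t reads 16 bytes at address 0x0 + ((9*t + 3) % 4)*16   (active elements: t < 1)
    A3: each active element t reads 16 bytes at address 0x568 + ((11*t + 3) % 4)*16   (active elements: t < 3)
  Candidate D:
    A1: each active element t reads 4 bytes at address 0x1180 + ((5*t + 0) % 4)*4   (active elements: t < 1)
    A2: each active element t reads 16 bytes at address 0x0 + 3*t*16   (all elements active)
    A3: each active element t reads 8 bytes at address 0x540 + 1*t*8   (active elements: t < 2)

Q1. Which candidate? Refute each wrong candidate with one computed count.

A: A1 gives 2 transactions, not 3
C: A1 gives 2 transactions, not 3
D: A1 gives 1 transaction, not 3
B: all counts match (3,2,2)

Answer: B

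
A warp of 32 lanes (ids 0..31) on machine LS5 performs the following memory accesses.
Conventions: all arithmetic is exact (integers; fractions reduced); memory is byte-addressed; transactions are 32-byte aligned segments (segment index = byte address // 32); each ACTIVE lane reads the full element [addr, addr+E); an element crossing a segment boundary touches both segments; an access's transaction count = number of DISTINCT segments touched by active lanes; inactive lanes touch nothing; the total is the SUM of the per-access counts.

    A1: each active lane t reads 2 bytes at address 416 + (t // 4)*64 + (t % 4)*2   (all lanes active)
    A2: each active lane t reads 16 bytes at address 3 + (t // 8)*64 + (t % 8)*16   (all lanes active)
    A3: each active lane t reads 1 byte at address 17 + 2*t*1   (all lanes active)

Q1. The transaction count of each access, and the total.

A1: 8 transactions
A2: 11 transactions
A3: 3 transactions

Answer: 8,11,3; total 22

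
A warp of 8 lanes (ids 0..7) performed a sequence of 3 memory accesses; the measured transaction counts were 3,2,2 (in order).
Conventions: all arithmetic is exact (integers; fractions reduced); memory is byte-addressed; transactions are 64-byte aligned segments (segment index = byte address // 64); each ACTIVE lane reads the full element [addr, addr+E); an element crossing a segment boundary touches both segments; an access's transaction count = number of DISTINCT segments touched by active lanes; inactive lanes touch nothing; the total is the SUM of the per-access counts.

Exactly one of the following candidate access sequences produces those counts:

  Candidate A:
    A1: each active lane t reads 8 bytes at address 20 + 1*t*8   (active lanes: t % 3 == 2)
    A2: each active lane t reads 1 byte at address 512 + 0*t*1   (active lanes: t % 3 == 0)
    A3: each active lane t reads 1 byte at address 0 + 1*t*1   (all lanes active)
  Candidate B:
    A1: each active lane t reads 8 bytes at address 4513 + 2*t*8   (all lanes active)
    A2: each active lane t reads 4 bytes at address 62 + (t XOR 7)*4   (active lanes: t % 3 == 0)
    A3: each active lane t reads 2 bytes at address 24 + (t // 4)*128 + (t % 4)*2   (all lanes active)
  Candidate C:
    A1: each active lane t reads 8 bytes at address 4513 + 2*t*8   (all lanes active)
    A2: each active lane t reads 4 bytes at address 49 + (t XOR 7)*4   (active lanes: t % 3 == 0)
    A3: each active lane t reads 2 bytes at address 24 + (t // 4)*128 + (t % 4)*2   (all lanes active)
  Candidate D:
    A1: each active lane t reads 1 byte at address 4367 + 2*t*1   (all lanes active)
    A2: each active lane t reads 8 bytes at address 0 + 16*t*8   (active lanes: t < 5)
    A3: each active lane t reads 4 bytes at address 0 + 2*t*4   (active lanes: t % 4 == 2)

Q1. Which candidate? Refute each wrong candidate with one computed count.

A: A1 gives 2 transactions, not 3
B: A2 gives 1 transaction, not 2
D: A1 gives 1 transaction, not 3
C: all counts match (3,2,2)

Answer: C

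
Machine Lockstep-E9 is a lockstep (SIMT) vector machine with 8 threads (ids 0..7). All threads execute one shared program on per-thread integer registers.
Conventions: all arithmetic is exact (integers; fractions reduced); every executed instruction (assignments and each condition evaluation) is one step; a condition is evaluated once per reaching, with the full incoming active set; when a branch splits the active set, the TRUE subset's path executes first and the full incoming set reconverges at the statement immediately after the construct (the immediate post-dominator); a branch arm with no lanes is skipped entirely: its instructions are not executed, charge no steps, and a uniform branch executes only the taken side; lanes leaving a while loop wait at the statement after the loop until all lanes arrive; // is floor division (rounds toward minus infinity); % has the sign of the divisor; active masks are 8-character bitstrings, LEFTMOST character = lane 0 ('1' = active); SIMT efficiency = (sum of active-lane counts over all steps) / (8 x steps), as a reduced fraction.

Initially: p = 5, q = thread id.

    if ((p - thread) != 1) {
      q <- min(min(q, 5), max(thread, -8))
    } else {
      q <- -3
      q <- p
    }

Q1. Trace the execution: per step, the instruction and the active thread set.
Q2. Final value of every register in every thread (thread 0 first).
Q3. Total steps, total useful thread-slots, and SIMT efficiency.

step 0: eval ((p - thread) != 1)     11111111
step 1: q <- min(min(q, 5), max(thread, -8)) 11110111
step 2: q <- -3                      00001000
step 3: q <- p                       00001000

Answer: 4 steps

p: 5,5,5,5,5,5,5,5
q: 0,1,2,3,5,5,5,5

steps = 4; useful = 17; efficiency = 17/32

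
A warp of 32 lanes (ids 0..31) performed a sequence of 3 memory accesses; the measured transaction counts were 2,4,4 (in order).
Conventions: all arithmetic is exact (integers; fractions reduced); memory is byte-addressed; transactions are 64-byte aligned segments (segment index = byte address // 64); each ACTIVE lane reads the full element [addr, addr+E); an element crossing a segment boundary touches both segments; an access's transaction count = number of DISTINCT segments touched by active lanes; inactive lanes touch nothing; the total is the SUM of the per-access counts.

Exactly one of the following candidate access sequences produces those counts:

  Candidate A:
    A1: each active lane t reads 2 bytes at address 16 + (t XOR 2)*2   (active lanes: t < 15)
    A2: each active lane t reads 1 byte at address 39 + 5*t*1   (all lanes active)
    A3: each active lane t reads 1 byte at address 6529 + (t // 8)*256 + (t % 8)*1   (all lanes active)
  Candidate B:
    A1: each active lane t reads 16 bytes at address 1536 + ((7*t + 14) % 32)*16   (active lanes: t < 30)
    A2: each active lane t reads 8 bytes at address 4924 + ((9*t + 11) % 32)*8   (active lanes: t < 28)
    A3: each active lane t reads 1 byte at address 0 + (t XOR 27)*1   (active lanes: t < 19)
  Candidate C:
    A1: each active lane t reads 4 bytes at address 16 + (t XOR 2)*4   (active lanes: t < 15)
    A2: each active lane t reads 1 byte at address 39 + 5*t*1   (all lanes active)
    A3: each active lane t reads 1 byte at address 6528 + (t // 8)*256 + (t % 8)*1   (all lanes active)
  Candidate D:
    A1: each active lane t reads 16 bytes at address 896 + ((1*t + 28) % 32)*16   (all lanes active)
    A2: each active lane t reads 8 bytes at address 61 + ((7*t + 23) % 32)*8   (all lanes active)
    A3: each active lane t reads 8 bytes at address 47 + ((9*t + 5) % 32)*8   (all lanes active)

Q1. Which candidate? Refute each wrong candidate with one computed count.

A: A1 gives 1 transaction, not 2
B: A1 gives 8 transactions, not 2
D: A1 gives 8 transactions, not 2
C: all counts match (2,4,4)

Answer: C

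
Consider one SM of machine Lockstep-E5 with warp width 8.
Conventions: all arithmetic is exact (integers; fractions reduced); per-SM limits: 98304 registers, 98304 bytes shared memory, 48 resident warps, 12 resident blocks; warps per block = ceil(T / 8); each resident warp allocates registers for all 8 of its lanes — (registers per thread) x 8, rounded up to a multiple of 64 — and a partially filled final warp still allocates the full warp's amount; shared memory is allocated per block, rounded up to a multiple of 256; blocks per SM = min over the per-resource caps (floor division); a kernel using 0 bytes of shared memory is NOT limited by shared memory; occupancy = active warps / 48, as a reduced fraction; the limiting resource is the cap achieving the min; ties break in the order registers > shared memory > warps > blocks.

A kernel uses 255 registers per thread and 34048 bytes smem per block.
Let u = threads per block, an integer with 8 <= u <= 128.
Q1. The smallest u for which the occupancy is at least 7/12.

Answer: u = 105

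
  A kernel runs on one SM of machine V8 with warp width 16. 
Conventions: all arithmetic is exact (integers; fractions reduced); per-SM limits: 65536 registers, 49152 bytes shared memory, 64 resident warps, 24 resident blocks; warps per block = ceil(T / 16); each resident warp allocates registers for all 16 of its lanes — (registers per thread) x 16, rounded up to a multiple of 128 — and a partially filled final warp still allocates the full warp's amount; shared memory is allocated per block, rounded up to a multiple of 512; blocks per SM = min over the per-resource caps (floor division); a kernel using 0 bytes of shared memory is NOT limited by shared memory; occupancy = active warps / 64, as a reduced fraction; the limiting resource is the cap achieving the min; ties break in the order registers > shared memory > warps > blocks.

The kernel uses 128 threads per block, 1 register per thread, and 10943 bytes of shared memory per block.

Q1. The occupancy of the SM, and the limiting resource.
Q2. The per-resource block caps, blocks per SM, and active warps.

Answer: occupancy 1/2, limited by shared memory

registers: 64 blocks
shared memory: 4 blocks
warps: 8 blocks
blocks: 24 blocks

Answer: 4 blocks, 32 active warps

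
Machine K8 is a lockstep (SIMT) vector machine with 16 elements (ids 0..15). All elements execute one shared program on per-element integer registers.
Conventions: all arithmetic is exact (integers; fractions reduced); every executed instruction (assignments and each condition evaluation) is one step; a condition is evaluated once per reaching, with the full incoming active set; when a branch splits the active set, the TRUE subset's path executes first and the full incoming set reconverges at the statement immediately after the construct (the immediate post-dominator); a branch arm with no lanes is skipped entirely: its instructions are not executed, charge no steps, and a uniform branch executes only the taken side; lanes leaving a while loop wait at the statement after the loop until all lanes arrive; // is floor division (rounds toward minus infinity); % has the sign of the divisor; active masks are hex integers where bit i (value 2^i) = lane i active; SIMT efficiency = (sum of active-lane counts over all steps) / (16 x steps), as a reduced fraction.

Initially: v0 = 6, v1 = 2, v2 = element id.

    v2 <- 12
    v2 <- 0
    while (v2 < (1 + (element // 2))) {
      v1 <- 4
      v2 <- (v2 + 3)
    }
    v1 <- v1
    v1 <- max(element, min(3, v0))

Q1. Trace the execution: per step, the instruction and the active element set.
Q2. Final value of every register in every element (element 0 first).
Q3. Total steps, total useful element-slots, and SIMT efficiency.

step 0: v2 <- 12                     0xffff
step 1: v2 <- 0                      0xffff
step 2: eval (v2 < (1 + (element // 2))) 0xffff
step 3: v1 <- 4                      0xffff
step 4: v2 <- (v2 + 3)               0xffff
step 5: eval (v2 < (1 + (element // 2))) 0xffff
step 6: v1 <- 4                      0xffc0
step 7: v2 <- (v2 + 3)               0xffc0
step 8: eval (v2 < (1 + (element // 2))) 0xffc0
step 9: v1 <- 4                      0xf000
step 10: v2 <- (v2 + 3)               0xf000
step 11: eval (v2 < (1 + (element // 2))) 0xf000
step 12: v1 <- v1                     0xffff
step 13: v1 <- max(element, min(3, v0)) 0xffff

Answer: 14 steps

v0: 6,6,6,6,6,6,6,6,6,6,6,6,6,6,6,6
v1: 3,3,3,3,4,5,6,7,8,9,10,11,12,13,14,15
v2: 3,3,3,3,3,3,6,6,6,6,6,6,9,9,9,9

steps = 14; useful = 170; efficiency = 170/224 = 85/112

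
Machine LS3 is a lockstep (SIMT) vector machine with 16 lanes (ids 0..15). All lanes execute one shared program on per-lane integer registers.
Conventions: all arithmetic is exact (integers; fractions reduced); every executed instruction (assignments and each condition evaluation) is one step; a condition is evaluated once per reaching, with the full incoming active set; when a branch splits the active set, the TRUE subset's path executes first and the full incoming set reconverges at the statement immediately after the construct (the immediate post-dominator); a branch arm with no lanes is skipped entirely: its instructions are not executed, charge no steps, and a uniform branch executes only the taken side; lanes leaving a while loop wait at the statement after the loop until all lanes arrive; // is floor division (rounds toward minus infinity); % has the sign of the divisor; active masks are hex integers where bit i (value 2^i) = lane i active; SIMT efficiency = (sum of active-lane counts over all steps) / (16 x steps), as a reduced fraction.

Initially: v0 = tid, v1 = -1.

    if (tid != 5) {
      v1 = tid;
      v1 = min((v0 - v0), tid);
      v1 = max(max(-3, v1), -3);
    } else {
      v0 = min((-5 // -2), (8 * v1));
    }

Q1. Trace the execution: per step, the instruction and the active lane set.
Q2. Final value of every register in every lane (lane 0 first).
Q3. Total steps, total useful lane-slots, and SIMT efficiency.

step 0: eval (tid != 5)              0xffff
step 1: v1 <- tid                    0xffdf
step 2: v1 <- min((v0 - v0), tid)    0xffdf
step 3: v1 <- max(max(-3, v1), -3)   0xffdf
step 4: v0 <- min((-5 // -2), (8 * v1)) 0x0020

Answer: 5 steps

v0: 0,1,2,3,4,-8,6,7,8,9,10,11,12,13,14,15
v1: 0,0,0,0,0,-1,0,0,0,0,0,0,0,0,0,0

steps = 5; useful = 62; efficiency = 62/80 = 31/40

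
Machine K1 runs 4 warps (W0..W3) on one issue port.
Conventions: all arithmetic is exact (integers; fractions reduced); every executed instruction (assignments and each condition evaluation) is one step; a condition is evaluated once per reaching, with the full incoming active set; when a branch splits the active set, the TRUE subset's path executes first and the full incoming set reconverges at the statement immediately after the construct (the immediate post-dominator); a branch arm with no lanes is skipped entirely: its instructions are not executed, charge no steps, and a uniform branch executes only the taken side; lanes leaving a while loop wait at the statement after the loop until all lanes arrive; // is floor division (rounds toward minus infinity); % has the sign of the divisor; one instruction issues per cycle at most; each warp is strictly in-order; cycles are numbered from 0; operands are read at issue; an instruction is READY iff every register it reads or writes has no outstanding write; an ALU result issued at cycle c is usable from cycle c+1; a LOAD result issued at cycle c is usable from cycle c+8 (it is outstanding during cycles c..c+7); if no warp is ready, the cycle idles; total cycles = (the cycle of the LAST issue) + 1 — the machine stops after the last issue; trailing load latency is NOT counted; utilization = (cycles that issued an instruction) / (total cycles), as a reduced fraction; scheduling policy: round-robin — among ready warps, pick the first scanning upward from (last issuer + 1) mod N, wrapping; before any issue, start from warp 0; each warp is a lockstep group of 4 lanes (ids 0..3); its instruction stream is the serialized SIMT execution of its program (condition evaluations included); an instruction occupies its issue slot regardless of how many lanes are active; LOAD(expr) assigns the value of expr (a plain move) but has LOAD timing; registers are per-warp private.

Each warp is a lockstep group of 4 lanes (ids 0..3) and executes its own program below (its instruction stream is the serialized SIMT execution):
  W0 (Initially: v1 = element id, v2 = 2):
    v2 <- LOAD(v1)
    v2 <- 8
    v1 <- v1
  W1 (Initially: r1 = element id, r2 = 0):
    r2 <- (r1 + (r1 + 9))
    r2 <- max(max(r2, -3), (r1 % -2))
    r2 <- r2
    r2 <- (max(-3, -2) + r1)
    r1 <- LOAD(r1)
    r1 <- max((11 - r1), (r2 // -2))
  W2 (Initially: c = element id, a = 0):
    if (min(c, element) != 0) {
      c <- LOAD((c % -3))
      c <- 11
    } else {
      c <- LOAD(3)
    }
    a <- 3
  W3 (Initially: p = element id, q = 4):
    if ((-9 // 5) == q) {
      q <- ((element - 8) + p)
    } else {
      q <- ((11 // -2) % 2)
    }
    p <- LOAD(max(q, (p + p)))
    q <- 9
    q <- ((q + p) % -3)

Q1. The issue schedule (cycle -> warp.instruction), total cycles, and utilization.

cycle 0: W0.I0
cycle 1: W1.I0
cycle 2: W2.I0
cycle 3: W3.I0
cycle 4: W1.I1
cycle 5: W2.I1
cycle 6: W3.I1
cycle 7: W1.I2
cycle 8: W3.I2
cycle 9: W0.I1
cycle 10: W1.I3
cycle 11: W3.I3
cycle 12: W0.I2
cycle 13: W1.I4
cycle 14: W2.I2
cycle 15: W2.I3
cycle 16: W3.I4
cycle 17: W2.I4
cycle 18: idle
cycle 19: idle
cycle 20: idle
cycle 21: W1.I5

Answer: 22 cycles, utilization 19/22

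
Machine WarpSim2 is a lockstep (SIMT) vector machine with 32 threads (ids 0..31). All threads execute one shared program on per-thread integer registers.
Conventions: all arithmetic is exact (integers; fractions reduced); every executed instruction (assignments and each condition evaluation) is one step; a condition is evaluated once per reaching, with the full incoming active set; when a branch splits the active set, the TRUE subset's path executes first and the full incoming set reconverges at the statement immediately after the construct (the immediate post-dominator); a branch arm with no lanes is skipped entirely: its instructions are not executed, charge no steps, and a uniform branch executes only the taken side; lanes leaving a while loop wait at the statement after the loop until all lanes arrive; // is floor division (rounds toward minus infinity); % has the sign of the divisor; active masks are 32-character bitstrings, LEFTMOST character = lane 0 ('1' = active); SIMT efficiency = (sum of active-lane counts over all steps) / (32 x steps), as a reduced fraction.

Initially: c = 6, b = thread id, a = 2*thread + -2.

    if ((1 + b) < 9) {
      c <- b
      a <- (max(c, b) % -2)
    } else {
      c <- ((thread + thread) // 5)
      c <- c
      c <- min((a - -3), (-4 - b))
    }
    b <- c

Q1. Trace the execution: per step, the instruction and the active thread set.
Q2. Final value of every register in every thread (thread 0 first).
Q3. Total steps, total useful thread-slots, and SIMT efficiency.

step 0: eval ((1 + b) < 9)           11111111111111111111111111111111
step 1: c <- b                       11111111000000000000000000000000
step 2: a <- (max(c, b) % -2)        11111111000000000000000000000000
step 3: c <- ((thread + thread) // 5) 00000000111111111111111111111111
step 4: c <- c                       00000000111111111111111111111111
step 5: c <- min((a - -3), (-4 - b)) 00000000111111111111111111111111
step 6: b <- c                       11111111111111111111111111111111

Answer: 7 steps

c: 0,1,2,3,4,5,6,7,-12,-13,-14,-15,-16,-17,-18,-19,-20,-21,-22,-23,-24,-25,-26,-27,-28,-29,-30,-31,-32,-33,-34,-35
b: 0,1,2,3,4,5,6,7,-12,-13,-14,-15,-16,-17,-18,-19,-20,-21,-22,-23,-24,-25,-26,-27,-28,-29,-30,-31,-32,-33,-34,-35
a: 0,-1,0,-1,0,-1,0,-1,14,16,18,20,22,24,26,28,30,32,34,36,38,40,42,44,46,48,50,52,54,56,58,60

steps = 7; useful = 152; efficiency = 152/224 = 19/28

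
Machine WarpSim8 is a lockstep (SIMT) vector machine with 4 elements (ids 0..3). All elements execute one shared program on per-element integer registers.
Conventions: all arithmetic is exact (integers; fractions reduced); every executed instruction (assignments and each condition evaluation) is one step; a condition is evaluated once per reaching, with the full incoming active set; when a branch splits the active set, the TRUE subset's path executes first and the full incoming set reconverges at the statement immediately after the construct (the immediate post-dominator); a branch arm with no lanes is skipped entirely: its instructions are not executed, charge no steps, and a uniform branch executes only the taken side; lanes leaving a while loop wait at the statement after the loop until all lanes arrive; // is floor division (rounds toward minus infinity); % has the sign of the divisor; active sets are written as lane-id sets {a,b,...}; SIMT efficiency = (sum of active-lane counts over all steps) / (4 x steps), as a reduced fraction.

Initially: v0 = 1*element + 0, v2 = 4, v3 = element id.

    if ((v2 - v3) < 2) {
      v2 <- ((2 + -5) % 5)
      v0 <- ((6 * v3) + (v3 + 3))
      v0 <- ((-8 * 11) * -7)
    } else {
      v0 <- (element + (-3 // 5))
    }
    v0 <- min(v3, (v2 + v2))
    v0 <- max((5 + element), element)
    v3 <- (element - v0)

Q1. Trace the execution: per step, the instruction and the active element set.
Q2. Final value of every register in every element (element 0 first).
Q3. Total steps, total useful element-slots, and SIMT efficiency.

step 0: eval ((v2 - v3) < 2)         {0,1,2,3}
step 1: v2 <- ((2 + -5) % 5)         {3}
step 2: v0 <- ((6 * v3) + (v3 + 3))  {3}
step 3: v0 <- ((-8 * 11) * -7)       {3}
step 4: v0 <- (element + (-3 // 5))  {0,1,2}
step 5: v0 <- min(v3, (v2 + v2))     {0,1,2,3}
step 6: v0 <- max((5 + element), element) {0,1,2,3}
step 7: v3 <- (element - v0)         {0,1,2,3}

Answer: 8 steps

v0: 5,6,7,8
v2: 4,4,4,2
v3: -5,-5,-5,-5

steps = 8; useful = 22; efficiency = 22/32 = 11/16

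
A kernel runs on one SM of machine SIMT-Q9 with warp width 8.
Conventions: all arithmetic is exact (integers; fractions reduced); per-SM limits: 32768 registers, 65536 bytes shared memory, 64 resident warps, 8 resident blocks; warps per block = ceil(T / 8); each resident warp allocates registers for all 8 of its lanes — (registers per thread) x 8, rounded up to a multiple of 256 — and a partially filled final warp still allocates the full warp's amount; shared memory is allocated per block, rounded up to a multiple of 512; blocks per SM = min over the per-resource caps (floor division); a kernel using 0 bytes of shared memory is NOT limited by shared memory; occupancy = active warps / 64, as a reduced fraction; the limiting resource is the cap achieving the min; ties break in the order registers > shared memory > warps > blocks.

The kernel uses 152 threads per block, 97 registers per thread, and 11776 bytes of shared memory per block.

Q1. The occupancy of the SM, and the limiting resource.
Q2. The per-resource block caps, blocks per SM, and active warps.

Answer: occupancy 19/64, limited by registers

registers: 1 block
shared memory: 5 blocks
warps: 3 blocks
blocks: 8 blocks

Answer: 1 block, 19 active warps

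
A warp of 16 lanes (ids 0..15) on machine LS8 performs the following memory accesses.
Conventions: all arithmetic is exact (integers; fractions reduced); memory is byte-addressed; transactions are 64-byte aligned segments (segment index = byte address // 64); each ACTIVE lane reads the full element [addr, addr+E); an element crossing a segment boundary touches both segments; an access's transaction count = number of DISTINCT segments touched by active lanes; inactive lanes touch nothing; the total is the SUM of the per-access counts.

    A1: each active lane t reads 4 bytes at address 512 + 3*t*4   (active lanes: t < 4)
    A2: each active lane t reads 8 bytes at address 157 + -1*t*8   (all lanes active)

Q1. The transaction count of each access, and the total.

A1: 1 transaction
A2: 3 transactions

Answer: 1,3; total 4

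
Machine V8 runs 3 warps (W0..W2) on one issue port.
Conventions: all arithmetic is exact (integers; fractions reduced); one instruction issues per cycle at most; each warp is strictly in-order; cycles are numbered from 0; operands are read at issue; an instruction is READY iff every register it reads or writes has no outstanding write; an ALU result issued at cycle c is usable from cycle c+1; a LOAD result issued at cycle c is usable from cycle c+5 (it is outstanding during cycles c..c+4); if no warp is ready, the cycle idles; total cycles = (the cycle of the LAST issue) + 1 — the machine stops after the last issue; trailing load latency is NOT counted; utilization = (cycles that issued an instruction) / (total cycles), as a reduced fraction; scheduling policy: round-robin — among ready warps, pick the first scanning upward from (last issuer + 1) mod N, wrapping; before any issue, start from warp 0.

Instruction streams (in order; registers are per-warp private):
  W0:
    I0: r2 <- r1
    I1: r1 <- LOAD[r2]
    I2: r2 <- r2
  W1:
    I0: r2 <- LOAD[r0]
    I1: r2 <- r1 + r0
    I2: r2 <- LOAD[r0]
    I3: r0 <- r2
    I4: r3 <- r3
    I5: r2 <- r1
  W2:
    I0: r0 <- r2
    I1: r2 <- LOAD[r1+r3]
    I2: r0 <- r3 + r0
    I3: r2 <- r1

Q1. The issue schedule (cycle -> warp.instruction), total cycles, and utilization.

cycle 0: W0.I0
cycle 1: W1.I0
cycle 2: W2.I0
cycle 3: W0.I1
cycle 4: W2.I1
cycle 5: W0.I2
cycle 6: W1.I1
cycle 7: W2.I2
cycle 8: W1.I2
cycle 9: W2.I3
cycle 10: idle
cycle 11: idle
cycle 12: idle
cycle 13: W1.I3
cycle 14: W1.I4
cycle 15: W1.I5

Answer: 16 cycles, utilization 13/16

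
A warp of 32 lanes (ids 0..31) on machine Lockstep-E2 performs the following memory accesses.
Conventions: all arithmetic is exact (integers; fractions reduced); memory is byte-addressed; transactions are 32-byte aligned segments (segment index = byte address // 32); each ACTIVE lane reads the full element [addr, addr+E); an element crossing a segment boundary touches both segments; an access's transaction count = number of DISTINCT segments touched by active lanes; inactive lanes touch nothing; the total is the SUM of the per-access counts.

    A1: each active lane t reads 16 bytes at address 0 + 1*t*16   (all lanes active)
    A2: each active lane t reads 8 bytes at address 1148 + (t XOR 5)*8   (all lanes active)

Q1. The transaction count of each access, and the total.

A1: 16 transactions
A2: 9 transactions

Answer: 16,9; total 25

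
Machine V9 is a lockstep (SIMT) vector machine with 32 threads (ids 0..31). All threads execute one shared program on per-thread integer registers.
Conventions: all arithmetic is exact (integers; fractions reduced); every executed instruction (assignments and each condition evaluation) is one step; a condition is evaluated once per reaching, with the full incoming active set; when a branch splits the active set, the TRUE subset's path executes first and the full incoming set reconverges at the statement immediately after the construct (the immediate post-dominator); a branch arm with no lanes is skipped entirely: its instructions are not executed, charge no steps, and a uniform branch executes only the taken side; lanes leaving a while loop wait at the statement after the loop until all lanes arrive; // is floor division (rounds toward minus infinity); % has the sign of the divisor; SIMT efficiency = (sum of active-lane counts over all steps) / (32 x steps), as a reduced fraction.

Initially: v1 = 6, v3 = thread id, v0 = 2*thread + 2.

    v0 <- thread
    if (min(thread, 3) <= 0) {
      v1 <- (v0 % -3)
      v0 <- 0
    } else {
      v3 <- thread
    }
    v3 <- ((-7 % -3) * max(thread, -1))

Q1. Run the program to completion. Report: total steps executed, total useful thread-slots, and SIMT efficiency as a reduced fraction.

Answer: 6 steps, 129 useful, 43/64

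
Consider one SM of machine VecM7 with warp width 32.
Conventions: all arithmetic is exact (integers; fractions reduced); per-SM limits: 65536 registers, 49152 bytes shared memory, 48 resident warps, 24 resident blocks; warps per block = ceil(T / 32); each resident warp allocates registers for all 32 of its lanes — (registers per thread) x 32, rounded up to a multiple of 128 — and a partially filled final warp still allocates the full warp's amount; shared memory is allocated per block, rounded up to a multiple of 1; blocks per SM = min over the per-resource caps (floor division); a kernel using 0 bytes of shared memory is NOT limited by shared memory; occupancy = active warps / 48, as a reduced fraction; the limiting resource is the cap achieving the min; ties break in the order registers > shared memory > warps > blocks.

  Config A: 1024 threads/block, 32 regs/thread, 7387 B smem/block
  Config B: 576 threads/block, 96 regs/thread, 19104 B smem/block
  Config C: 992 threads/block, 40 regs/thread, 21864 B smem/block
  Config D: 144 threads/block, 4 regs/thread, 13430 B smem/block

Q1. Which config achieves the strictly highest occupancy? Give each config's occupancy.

occupancies: A 2/3, B 3/8, C 31/48, D 5/16

Answer: A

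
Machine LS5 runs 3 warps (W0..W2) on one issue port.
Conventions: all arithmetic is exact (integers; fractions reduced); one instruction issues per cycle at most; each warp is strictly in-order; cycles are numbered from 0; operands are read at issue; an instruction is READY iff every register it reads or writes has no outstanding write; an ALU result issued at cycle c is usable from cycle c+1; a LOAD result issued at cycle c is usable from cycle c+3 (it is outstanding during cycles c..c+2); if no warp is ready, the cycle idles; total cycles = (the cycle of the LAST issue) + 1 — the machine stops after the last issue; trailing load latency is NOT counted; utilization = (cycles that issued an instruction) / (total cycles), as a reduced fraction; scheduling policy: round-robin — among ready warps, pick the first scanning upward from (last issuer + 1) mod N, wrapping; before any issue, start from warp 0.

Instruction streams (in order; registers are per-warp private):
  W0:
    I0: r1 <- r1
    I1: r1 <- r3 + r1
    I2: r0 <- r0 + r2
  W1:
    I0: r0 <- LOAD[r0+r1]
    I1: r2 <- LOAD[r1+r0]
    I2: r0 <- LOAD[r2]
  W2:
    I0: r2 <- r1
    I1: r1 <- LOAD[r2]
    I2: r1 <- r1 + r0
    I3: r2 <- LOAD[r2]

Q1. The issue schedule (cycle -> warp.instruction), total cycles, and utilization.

cycle 0: W0.I0
cycle 1: W1.I0
cycle 2: W2.I0
cycle 3: W0.I1
cycle 4: W1.I1
cycle 5: W2.I1
cycle 6: W0.I2
cycle 7: W1.I2
cycle 8: W2.I2
cycle 9: W2.I3

Answer: 10 cycles, utilization 1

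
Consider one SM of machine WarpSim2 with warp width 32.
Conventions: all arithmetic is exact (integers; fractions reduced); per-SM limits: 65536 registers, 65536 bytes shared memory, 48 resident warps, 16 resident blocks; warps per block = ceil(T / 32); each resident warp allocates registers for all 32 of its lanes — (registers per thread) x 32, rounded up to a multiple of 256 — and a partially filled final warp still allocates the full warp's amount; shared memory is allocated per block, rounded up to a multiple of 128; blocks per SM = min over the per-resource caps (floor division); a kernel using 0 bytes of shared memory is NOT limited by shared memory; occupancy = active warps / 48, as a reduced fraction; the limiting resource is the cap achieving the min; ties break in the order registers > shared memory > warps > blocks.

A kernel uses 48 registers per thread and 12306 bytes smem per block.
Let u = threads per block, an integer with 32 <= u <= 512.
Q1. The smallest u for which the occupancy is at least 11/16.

Answer: u = 193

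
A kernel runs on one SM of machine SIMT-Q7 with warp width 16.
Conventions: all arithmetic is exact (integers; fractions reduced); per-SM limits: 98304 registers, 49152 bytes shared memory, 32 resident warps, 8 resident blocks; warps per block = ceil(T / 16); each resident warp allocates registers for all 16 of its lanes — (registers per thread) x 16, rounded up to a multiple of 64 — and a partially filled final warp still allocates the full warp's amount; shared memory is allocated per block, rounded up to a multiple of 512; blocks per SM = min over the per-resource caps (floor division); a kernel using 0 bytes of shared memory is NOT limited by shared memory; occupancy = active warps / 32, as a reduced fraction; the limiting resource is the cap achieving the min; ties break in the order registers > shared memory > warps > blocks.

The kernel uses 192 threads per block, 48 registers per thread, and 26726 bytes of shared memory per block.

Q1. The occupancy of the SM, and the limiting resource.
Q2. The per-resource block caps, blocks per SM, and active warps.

Answer: occupancy 3/8, limited by shared memory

registers: 10 blocks
shared memory: 1 block
warps: 2 blocks
blocks: 8 blocks

Answer: 1 block, 12 active warps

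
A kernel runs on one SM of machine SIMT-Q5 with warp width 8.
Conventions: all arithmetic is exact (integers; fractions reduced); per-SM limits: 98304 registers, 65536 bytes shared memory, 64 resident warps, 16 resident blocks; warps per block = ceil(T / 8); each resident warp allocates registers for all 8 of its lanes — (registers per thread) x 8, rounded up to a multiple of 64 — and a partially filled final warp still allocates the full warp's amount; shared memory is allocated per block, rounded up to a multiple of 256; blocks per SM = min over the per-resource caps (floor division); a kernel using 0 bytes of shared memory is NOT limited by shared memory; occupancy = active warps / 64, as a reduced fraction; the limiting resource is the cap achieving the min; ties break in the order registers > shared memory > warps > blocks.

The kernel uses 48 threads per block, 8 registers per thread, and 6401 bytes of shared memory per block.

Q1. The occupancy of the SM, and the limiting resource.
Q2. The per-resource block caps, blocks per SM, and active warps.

Answer: occupancy 27/32, limited by shared memory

registers: 256 blocks
shared memory: 9 blocks
warps: 10 blocks
blocks: 16 blocks

Answer: 9 blocks, 54 active warps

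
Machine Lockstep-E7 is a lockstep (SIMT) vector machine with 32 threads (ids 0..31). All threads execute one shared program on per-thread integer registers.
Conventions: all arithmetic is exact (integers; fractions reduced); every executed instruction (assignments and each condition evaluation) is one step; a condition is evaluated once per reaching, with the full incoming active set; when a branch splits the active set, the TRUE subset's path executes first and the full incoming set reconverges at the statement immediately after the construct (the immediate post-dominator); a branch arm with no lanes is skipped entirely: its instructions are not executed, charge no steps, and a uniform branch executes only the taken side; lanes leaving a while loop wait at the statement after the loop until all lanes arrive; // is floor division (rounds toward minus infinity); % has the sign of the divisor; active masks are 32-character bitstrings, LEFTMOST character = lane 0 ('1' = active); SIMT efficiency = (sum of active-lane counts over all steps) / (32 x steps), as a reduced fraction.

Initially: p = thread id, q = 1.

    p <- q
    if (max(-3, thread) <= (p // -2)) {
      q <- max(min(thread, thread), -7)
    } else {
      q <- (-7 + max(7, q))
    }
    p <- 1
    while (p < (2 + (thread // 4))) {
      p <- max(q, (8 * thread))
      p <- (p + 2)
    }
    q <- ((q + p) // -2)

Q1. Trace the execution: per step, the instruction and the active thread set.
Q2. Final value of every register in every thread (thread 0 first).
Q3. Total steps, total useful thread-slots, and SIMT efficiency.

step 0: p <- q                       11111111111111111111111111111111
step 1: eval (max(-3, thread) <= (p // -2)) 11111111111111111111111111111111
step 2: q <- (-7 + max(7, q))        11111111111111111111111111111111
step 3: p <- 1                       11111111111111111111111111111111
step 4: eval (p < (2 + (thread // 4))) 11111111111111111111111111111111
step 5: p <- max(q, (8 * thread))    11111111111111111111111111111111
step 6: p <- (p + 2)                 11111111111111111111111111111111
step 7: eval (p < (2 + (thread // 4))) 11111111111111111111111111111111
step 8: q <- ((q + p) // -2)         11111111111111111111111111111111

Answer: 9 steps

p: 2,10,18,26,34,42,50,58,66,74,82,90,98,106,114,122,130,138,146,154,162,170,178,186,194,202,210,218,226,234,242,250
q: -1,-5,-9,-13,-17,-21,-25,-29,-33,-37,-41,-45,-49,-53,-57,-61,-65,-69,-73,-77,-81,-85,-89,-93,-97,-101,-105,-109,-113,-117,-121,-125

steps = 9; useful = 288; efficiency = 288/288 = 1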